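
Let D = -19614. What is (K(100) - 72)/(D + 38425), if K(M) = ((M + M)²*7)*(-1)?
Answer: -21544/1447 ≈ -14.889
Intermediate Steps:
K(M) = -28*M² (K(M) = ((2*M)²*7)*(-1) = ((4*M²)*7)*(-1) = (28*M²)*(-1) = -28*M²)
(K(100) - 72)/(D + 38425) = (-28*100² - 72)/(-19614 + 38425) = (-28*10000 - 72)/18811 = (-280000 - 72)*(1/18811) = -280072*1/18811 = -21544/1447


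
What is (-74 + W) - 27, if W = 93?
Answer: -8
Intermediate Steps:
(-74 + W) - 27 = (-74 + 93) - 27 = 19 - 27 = -8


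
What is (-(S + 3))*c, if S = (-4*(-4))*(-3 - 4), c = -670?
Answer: -73030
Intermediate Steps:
S = -112 (S = 16*(-7) = -112)
(-(S + 3))*c = -(-112 + 3)*(-670) = -1*(-109)*(-670) = 109*(-670) = -73030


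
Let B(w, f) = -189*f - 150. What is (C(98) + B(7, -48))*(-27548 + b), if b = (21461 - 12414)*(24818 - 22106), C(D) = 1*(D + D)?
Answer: 223463178088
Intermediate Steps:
B(w, f) = -150 - 189*f
C(D) = 2*D (C(D) = 1*(2*D) = 2*D)
b = 24535464 (b = 9047*2712 = 24535464)
(C(98) + B(7, -48))*(-27548 + b) = (2*98 + (-150 - 189*(-48)))*(-27548 + 24535464) = (196 + (-150 + 9072))*24507916 = (196 + 8922)*24507916 = 9118*24507916 = 223463178088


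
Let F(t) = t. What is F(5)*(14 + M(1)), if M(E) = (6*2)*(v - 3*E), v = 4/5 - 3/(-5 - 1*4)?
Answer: -42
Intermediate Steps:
v = 17/15 (v = 4*(⅕) - 3/(-5 - 4) = ⅘ - 3/(-9) = ⅘ - 3*(-⅑) = ⅘ + ⅓ = 17/15 ≈ 1.1333)
M(E) = 68/5 - 36*E (M(E) = (6*2)*(17/15 - 3*E) = 12*(17/15 - 3*E) = 68/5 - 36*E)
F(5)*(14 + M(1)) = 5*(14 + (68/5 - 36*1)) = 5*(14 + (68/5 - 36)) = 5*(14 - 112/5) = 5*(-42/5) = -42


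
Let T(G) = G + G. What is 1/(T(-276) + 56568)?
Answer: 1/56016 ≈ 1.7852e-5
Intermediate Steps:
T(G) = 2*G
1/(T(-276) + 56568) = 1/(2*(-276) + 56568) = 1/(-552 + 56568) = 1/56016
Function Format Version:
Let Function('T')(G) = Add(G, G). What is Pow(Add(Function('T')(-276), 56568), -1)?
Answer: Rational(1, 56016) ≈ 1.7852e-5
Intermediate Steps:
Function('T')(G) = Mul(2, G)
Pow(Add(Function('T')(-276), 56568), -1) = Pow(Add(Mul(2, -276), 56568), -1) = Pow(Add(-552, 56568), -1) = Pow(56016, -1) = Rational(1, 56016)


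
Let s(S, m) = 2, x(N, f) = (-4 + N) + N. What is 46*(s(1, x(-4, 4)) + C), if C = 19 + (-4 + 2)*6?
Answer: 414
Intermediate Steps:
x(N, f) = -4 + 2*N
C = 7 (C = 19 - 2*6 = 19 - 12 = 7)
46*(s(1, x(-4, 4)) + C) = 46*(2 + 7) = 46*9 = 414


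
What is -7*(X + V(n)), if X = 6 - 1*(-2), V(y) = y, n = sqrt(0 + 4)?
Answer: -70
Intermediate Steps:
n = 2 (n = sqrt(4) = 2)
X = 8 (X = 6 + 2 = 8)
-7*(X + V(n)) = -7*(8 + 2) = -7*10 = -70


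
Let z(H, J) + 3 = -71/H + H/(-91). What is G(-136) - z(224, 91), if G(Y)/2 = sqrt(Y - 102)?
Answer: 16827/2912 + 2*I*sqrt(238) ≈ 5.7785 + 30.854*I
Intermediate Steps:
G(Y) = 2*sqrt(-102 + Y) (G(Y) = 2*sqrt(Y - 102) = 2*sqrt(-102 + Y))
z(H, J) = -3 - 71/H - H/91 (z(H, J) = -3 + (-71/H + H/(-91)) = -3 + (-71/H + H*(-1/91)) = -3 + (-71/H - H/91) = -3 - 71/H - H/91)
G(-136) - z(224, 91) = 2*sqrt(-102 - 136) - (-3 - 71/224 - 1/91*224) = 2*sqrt(-238) - (-3 - 71*1/224 - 32/13) = 2*(I*sqrt(238)) - (-3 - 71/224 - 32/13) = 2*I*sqrt(238) - 1*(-16827/2912) = 2*I*sqrt(238) + 16827/2912 = 16827/2912 + 2*I*sqrt(238)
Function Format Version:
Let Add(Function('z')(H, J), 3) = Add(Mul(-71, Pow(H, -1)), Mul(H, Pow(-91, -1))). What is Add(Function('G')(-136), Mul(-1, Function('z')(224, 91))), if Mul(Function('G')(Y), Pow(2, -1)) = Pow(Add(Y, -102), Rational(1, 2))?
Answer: Add(Rational(16827, 2912), Mul(2, I, Pow(238, Rational(1, 2)))) ≈ Add(5.7785, Mul(30.854, I))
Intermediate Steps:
Function('G')(Y) = Mul(2, Pow(Add(-102, Y), Rational(1, 2))) (Function('G')(Y) = Mul(2, Pow(Add(Y, -102), Rational(1, 2))) = Mul(2, Pow(Add(-102, Y), Rational(1, 2))))
Function('z')(H, J) = Add(-3, Mul(-71, Pow(H, -1)), Mul(Rational(-1, 91), H)) (Function('z')(H, J) = Add(-3, Add(Mul(-71, Pow(H, -1)), Mul(H, Pow(-91, -1)))) = Add(-3, Add(Mul(-71, Pow(H, -1)), Mul(H, Rational(-1, 91)))) = Add(-3, Add(Mul(-71, Pow(H, -1)), Mul(Rational(-1, 91), H))) = Add(-3, Mul(-71, Pow(H, -1)), Mul(Rational(-1, 91), H)))
Add(Function('G')(-136), Mul(-1, Function('z')(224, 91))) = Add(Mul(2, Pow(Add(-102, -136), Rational(1, 2))), Mul(-1, Add(-3, Mul(-71, Pow(224, -1)), Mul(Rational(-1, 91), 224)))) = Add(Mul(2, Pow(-238, Rational(1, 2))), Mul(-1, Add(-3, Mul(-71, Rational(1, 224)), Rational(-32, 13)))) = Add(Mul(2, Mul(I, Pow(238, Rational(1, 2)))), Mul(-1, Add(-3, Rational(-71, 224), Rational(-32, 13)))) = Add(Mul(2, I, Pow(238, Rational(1, 2))), Mul(-1, Rational(-16827, 2912))) = Add(Mul(2, I, Pow(238, Rational(1, 2))), Rational(16827, 2912)) = Add(Rational(16827, 2912), Mul(2, I, Pow(238, Rational(1, 2))))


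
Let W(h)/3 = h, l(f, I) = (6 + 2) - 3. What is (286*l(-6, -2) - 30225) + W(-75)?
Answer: -29020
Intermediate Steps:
l(f, I) = 5 (l(f, I) = 8 - 3 = 5)
W(h) = 3*h
(286*l(-6, -2) - 30225) + W(-75) = (286*5 - 30225) + 3*(-75) = (1430 - 30225) - 225 = -28795 - 225 = -29020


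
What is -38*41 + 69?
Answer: -1489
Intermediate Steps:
-38*41 + 69 = -1558 + 69 = -1489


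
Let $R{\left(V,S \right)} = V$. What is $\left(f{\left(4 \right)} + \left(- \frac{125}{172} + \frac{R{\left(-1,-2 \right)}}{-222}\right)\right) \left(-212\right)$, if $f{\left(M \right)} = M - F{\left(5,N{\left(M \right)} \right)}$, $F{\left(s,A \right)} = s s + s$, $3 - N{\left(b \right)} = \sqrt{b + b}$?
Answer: $\frac{27039593}{4773} \approx 5665.1$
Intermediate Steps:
$N{\left(b \right)} = 3 - \sqrt{2} \sqrt{b}$ ($N{\left(b \right)} = 3 - \sqrt{b + b} = 3 - \sqrt{2 b} = 3 - \sqrt{2} \sqrt{b}$)
$F{\left(s,A \right)} = s + s^{2}$ ($F{\left(s,A \right)} = s^{2} + s = s + s^{2}$)
$f{\left(M \right)} = -30 + M$ ($f{\left(M \right)} = M - 5 \left(1 + 5\right) = M - 5 \cdot 6 = M - 30 = -30 + M$)
$\left(f{\left(4 \right)} + \left(- \frac{125}{172} + \frac{R{\left(-1,-2 \right)}}{-222}\right)\right) \left(-212\right) = \left(\left(-30 + 4\right) - \left(- \frac{1}{222} + \frac{125}{172}\right)\right) \left(-212\right) = \left(-26 - \frac{13789}{19092}\right) \left(-212\right) = \left(- \frac{510181}{19092}\right) \left(-212\right) = \frac{27039593}{4773}$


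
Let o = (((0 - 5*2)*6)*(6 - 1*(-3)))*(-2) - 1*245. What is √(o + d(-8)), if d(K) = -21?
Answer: √814 ≈ 28.531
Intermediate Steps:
o = 835 (o = (((0 - 10)*6)*(6 + 3))*(-2) - 245 = (-10*6*9)*(-2) - 245 = -60*9*(-2) - 245 = -540*(-2) - 245 = 1080 - 245 = 835)
√(o + d(-8)) = √(835 - 21) = √814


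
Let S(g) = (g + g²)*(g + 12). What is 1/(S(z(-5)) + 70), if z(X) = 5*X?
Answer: -1/7730 ≈ -0.00012937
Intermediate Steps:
S(g) = (12 + g)*(g + g²) (S(g) = (g + g²)*(12 + g) = (12 + g)*(g + g²))
1/(S(z(-5)) + 70) = 1/((5*(-5))*(12 + (5*(-5))² + 13*(5*(-5))) + 70) = 1/(-25*(12 + (-25)² + 13*(-25)) + 70) = 1/(-25*(12 + 625 - 325) + 70) = 1/(-25*312 + 70) = 1/(-7800 + 70) = 1/(-7730) = -1/7730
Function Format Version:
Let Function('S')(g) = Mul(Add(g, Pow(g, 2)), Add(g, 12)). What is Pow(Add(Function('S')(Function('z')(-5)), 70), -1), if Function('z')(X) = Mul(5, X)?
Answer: Rational(-1, 7730) ≈ -0.00012937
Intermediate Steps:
Function('S')(g) = Mul(Add(12, g), Add(g, Pow(g, 2))) (Function('S')(g) = Mul(Add(g, Pow(g, 2)), Add(12, g)) = Mul(Add(12, g), Add(g, Pow(g, 2))))
Pow(Add(Function('S')(Function('z')(-5)), 70), -1) = Pow(Add(Mul(Mul(5, -5), Add(12, Pow(Mul(5, -5), 2), Mul(13, Mul(5, -5)))), 70), -1) = Pow(Add(Mul(-25, Add(12, Pow(-25, 2), Mul(13, -25))), 70), -1) = Pow(Add(Mul(-25, Add(12, 625, -325)), 70), -1) = Pow(Add(Mul(-25, 312), 70), -1) = Pow(Add(-7800, 70), -1) = Pow(-7730, -1) = Rational(-1, 7730)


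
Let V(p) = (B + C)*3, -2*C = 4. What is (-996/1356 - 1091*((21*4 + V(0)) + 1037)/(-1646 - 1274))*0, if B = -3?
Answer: 0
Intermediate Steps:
C = -2 (C = -1/2*4 = -2)
V(p) = -15 (V(p) = (-3 - 2)*3 = -5*3 = -15)
(-996/1356 - 1091*((21*4 + V(0)) + 1037)/(-1646 - 1274))*0 = (-996/1356 - 1091*((21*4 - 15) + 1037)/(-1646 - 1274))*0 = (-996*1/1356 - 1091/((-2920/((84 - 15) + 1037))))*0 = (-83/113 - 1091/((-2920/(69 + 1037))))*0 = (-83/113 - 1091/((-2920/1106)))*0 = (-83/113 - 1091/((-2920*1/1106)))*0 = (-83/113 - 1091/(-1460/553))*0 = (-83/113 - 1091*(-553/1460))*0 = (-83/113 + 603323/1460)*0 = (68054319/164980)*0 = 0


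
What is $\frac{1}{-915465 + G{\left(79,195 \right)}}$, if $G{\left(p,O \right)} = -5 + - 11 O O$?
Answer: $- \frac{1}{1333745} \approx -7.4977 \cdot 10^{-7}$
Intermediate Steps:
$G{\left(p,O \right)} = -5 - 11 O^{2}$
$\frac{1}{-915465 + G{\left(79,195 \right)}} = \frac{1}{-915465 - \left(5 + 11 \cdot 195^{2}\right)} = \frac{1}{-915465 - 418280} = \frac{1}{-1333745} = - \frac{1}{1333745}$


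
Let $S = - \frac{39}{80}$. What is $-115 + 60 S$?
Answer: $- \frac{577}{4} \approx -144.25$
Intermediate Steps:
$S = - \frac{39}{80}$ ($S = \left(-39\right) \frac{1}{80} = - \frac{39}{80} \approx -0.4875$)
$-115 + 60 S = -115 + 60 \left(- \frac{39}{80}\right) = -115 - \frac{117}{4} = - \frac{577}{4}$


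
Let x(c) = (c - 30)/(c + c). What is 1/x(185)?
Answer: 74/31 ≈ 2.3871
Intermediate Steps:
x(c) = (-30 + c)/(2*c) (x(c) = (-30 + c)/((2*c)) = (-30 + c)*(1/(2*c)) = (-30 + c)/(2*c))
1/x(185) = 1/((1/2)*(-30 + 185)/185) = 1/((1/2)*(1/185)*155) = 1/(31/74) = 74/31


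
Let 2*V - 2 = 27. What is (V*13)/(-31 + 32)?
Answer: 377/2 ≈ 188.50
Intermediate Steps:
V = 29/2 (V = 1 + (1/2)*27 = 1 + 27/2 = 29/2 ≈ 14.500)
(V*13)/(-31 + 32) = ((29/2)*13)/(-31 + 32) = (377/2)/1 = (377/2)*1 = 377/2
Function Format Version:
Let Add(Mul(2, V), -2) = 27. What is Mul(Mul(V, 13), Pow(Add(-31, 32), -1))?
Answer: Rational(377, 2) ≈ 188.50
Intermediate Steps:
V = Rational(29, 2) (V = Add(1, Mul(Rational(1, 2), 27)) = Add(1, Rational(27, 2)) = Rational(29, 2) ≈ 14.500)
Mul(Mul(V, 13), Pow(Add(-31, 32), -1)) = Mul(Mul(Rational(29, 2), 13), Pow(Add(-31, 32), -1)) = Mul(Rational(377, 2), Pow(1, -1)) = Mul(Rational(377, 2), 1) = Rational(377, 2)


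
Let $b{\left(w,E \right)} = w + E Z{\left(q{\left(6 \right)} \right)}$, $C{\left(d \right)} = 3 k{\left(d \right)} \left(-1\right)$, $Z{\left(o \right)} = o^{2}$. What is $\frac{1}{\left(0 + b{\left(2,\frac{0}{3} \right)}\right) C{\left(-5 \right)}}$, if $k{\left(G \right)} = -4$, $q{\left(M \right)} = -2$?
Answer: $\frac{1}{24} \approx 0.041667$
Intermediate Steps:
$C{\left(d \right)} = 12$ ($C{\left(d \right)} = 3 \left(-4\right) \left(-1\right) = \left(-12\right) \left(-1\right) = 12$)
$b{\left(w,E \right)} = w + 4 E$ ($b{\left(w,E \right)} = w + E \left(-2\right)^{2} = w + E 4 = w + 4 E$)
$\frac{1}{\left(0 + b{\left(2,\frac{0}{3} \right)}\right) C{\left(-5 \right)}} = \frac{1}{\left(0 + \left(2 + 4 \cdot \frac{0}{3}\right)\right) 12} = \frac{1}{\left(0 + \left(2 + 4 \cdot 0 \cdot \frac{1}{3}\right)\right) 12} = \frac{1}{\left(0 + \left(2 + 4 \cdot 0\right)\right) 12} = \frac{1}{\left(0 + \left(2 + 0\right)\right) 12} = \frac{1}{\left(0 + 2\right) 12} = \frac{1}{2 \cdot 12} = \frac{1}{24}$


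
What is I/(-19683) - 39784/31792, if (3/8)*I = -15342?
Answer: 64700729/78220242 ≈ 0.82716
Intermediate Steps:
I = -40912 (I = (8/3)*(-15342) = -40912)
I/(-19683) - 39784/31792 = -40912/(-19683) - 39784/31792 = -40912*(-1/19683) - 39784*1/31792 = 40912/19683 - 4973/3974 = 64700729/78220242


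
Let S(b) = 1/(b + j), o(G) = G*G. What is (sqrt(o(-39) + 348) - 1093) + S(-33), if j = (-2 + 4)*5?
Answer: -25140/23 + sqrt(1869) ≈ -1049.8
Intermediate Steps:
o(G) = G**2
j = 10 (j = 2*5 = 10)
S(b) = 1/(10 + b) (S(b) = 1/(b + 10) = 1/(10 + b))
(sqrt(o(-39) + 348) - 1093) + S(-33) = (sqrt((-39)**2 + 348) - 1093) + 1/(10 - 33) = (sqrt(1521 + 348) - 1093) + 1/(-23) = (sqrt(1869) - 1093) - 1/23 = (-1093 + sqrt(1869)) - 1/23 = -25140/23 + sqrt(1869)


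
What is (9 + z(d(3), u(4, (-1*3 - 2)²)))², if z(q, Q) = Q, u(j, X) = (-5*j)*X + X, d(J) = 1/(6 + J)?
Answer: 217156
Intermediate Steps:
u(j, X) = X - 5*X*j (u(j, X) = -5*X*j + X = X - 5*X*j)
(9 + z(d(3), u(4, (-1*3 - 2)²)))² = (9 + (-1*3 - 2)²*(1 - 5*4))² = (9 + (-3 - 2)²*(1 - 20))² = (9 + (-5)²*(-19))² = (9 + 25*(-19))² = (9 - 475)² = (-466)² = 217156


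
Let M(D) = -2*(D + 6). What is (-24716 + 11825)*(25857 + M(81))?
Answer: -331079553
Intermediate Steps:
M(D) = -12 - 2*D (M(D) = -2*(6 + D) = -12 - 2*D)
(-24716 + 11825)*(25857 + M(81)) = (-24716 + 11825)*(25857 + (-12 - 2*81)) = -12891*(25857 + (-12 - 162)) = -12891*(25857 - 174) = -12891*25683 = -331079553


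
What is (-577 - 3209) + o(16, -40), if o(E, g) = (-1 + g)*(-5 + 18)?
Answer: -4319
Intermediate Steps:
o(E, g) = -13 + 13*g (o(E, g) = (-1 + g)*13 = -13 + 13*g)
(-577 - 3209) + o(16, -40) = (-577 - 3209) + (-13 + 13*(-40)) = -3786 + (-13 - 520) = -3786 - 533 = -4319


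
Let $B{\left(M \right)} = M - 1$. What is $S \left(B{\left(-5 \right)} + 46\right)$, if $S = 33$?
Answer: $1320$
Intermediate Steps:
$B{\left(M \right)} = -1 + M$
$S \left(B{\left(-5 \right)} + 46\right) = 33 \left(\left(-1 - 5\right) + 46\right) = 33 \left(-6 + 46\right) = 33 \cdot 40 = 1320$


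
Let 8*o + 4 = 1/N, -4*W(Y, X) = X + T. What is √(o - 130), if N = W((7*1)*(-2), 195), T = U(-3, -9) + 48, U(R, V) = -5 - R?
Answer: I*√7579691/241 ≈ 11.424*I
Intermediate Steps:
T = 46 (T = (-5 - 1*(-3)) + 48 = (-5 + 3) + 48 = -2 + 48 = 46)
W(Y, X) = -23/2 - X/4 (W(Y, X) = -(X + 46)/4 = -(46 + X)/4 = -23/2 - X/4)
N = -241/4 (N = -23/2 - ¼*195 = -23/2 - 195/4 = -241/4 ≈ -60.250)
o = -121/241 (o = -½ + 1/(8*(-241/4)) = -½ + (⅛)*(-4/241) = -½ - 1/482 = -121/241 ≈ -0.50207)
√(o - 130) = √(-121/241 - 130) = √(-31451/241) = I*√7579691/241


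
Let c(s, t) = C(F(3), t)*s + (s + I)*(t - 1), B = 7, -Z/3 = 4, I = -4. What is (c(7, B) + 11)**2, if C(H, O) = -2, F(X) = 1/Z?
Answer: 225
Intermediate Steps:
Z = -12 (Z = -3*4 = -12)
F(X) = -1/12 (F(X) = 1/(-12) = -1/12)
c(s, t) = -2*s + (-1 + t)*(-4 + s) (c(s, t) = -2*s + (s - 4)*(t - 1) = -2*s + (-4 + s)*(-1 + t) = -2*s + (-1 + t)*(-4 + s))
(c(7, B) + 11)**2 = ((4 - 4*7 - 3*7 + 7*7) + 11)**2 = ((4 - 28 - 21 + 49) + 11)**2 = (4 + 11)**2 = 15**2 = 225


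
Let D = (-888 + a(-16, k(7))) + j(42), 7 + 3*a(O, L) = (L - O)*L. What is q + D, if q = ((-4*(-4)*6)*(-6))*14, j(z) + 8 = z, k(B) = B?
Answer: -26600/3 ≈ -8866.7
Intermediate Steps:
a(O, L) = -7/3 + L*(L - O)/3 (a(O, L) = -7/3 + ((L - O)*L)/3 = -7/3 + (L*(L - O))/3 = -7/3 + L*(L - O)/3)
j(z) = -8 + z
q = -8064 (q = ((16*6)*(-6))*14 = (96*(-6))*14 = -576*14 = -8064)
D = -2408/3 (D = (-888 + (-7/3 + (1/3)*7**2 - 1/3*7*(-16))) + (-8 + 42) = (-888 + (-7/3 + (1/3)*49 + 112/3)) + 34 = (-888 + (-7/3 + 49/3 + 112/3)) + 34 = (-888 + 154/3) + 34 = -2510/3 + 34 = -2408/3 ≈ -802.67)
q + D = -8064 - 2408/3 = -26600/3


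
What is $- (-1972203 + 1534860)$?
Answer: $437343$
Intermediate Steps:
$- (-1972203 + 1534860) = \left(-1\right) \left(-437343\right) = 437343$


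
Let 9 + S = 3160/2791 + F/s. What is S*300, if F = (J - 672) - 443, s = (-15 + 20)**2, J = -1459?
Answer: -92796108/2791 ≈ -33248.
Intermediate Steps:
s = 25 (s = 5**2 = 25)
F = -2574 (F = (-1459 - 672) - 443 = -2131 - 443 = -2574)
S = -7733009/69775 (S = -9 + (3160/2791 - 2574/25) = -9 - 7105034/69775 = -7733009/69775 ≈ -110.83)
S*300 = -7733009/69775*300 = -92796108/2791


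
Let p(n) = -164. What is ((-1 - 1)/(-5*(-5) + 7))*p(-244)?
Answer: 41/4 ≈ 10.250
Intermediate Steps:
((-1 - 1)/(-5*(-5) + 7))*p(-244) = ((-1 - 1)/(-5*(-5) + 7))*(-164) = -2/(25 + 7)*(-164) = -2/32*(-164) = -2*1/32*(-164) = -1/16*(-164) = 41/4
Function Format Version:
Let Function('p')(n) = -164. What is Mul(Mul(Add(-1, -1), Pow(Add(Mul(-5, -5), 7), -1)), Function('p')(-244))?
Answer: Rational(41, 4) ≈ 10.250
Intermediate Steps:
Mul(Mul(Add(-1, -1), Pow(Add(Mul(-5, -5), 7), -1)), Function('p')(-244)) = Mul(Mul(Add(-1, -1), Pow(Add(Mul(-5, -5), 7), -1)), -164) = Mul(Mul(-2, Pow(Add(25, 7), -1)), -164) = Mul(Mul(-2, Pow(32, -1)), -164) = Mul(Mul(-2, Rational(1, 32)), -164) = Mul(Rational(-1, 16), -164) = Rational(41, 4)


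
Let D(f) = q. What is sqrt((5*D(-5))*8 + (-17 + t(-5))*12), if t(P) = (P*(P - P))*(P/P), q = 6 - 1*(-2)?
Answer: 2*sqrt(29) ≈ 10.770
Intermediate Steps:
q = 8 (q = 6 + 2 = 8)
D(f) = 8
t(P) = 0 (t(P) = (P*0)*1 = 0*1 = 0)
sqrt((5*D(-5))*8 + (-17 + t(-5))*12) = sqrt((5*8)*8 + (-17 + 0)*12) = sqrt(40*8 - 17*12) = sqrt(320 - 204) = sqrt(116) = 2*sqrt(29)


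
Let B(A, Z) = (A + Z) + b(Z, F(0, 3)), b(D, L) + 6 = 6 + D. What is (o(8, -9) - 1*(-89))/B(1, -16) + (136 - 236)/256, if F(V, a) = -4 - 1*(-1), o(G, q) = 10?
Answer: -7111/1984 ≈ -3.5842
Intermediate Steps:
F(V, a) = -3 (F(V, a) = -4 + 1 = -3)
b(D, L) = D (b(D, L) = -6 + (6 + D) = D)
B(A, Z) = A + 2*Z (B(A, Z) = (A + Z) + Z = A + 2*Z)
(o(8, -9) - 1*(-89))/B(1, -16) + (136 - 236)/256 = (10 - 1*(-89))/(1 + 2*(-16)) + (136 - 236)/256 = (10 + 89)/(1 - 32) - 100*1/256 = 99/(-31) - 25/64 = 99*(-1/31) - 25/64 = -99/31 - 25/64 = -7111/1984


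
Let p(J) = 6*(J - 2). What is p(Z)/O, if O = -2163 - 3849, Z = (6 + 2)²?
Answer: -31/501 ≈ -0.061876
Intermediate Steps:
Z = 64 (Z = 8² = 64)
O = -6012
p(J) = -12 + 6*J (p(J) = 6*(-2 + J) = -12 + 6*J)
p(Z)/O = (-12 + 6*64)/(-6012) = (-12 + 384)*(-1/6012) = 372*(-1/6012) = -31/501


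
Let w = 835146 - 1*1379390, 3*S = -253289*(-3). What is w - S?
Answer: -797533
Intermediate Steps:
S = 253289 (S = (-253289*(-3))/3 = (⅓)*759867 = 253289)
w = -544244 (w = 835146 - 1379390 = -544244)
w - S = -544244 - 1*253289 = -544244 - 253289 = -797533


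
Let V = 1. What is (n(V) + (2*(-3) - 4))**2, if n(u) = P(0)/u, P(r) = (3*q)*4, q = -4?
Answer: 3364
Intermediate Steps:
P(r) = -48 (P(r) = (3*(-4))*4 = -12*4 = -48)
n(u) = -48/u
(n(V) + (2*(-3) - 4))**2 = (-48/1 + (2*(-3) - 4))**2 = (-48*1 + (-6 - 4))**2 = (-48 - 10)**2 = (-58)**2 = 3364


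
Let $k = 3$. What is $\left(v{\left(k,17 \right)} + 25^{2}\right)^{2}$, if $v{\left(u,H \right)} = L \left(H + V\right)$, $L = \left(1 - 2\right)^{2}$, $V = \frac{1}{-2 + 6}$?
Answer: $\frac{6599761}{16} \approx 4.1249 \cdot 10^{5}$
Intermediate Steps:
$V = \frac{1}{4} \approx 0.25$
$L = 1$ ($L = \left(-1\right)^{2} = 1$)
$v{\left(u,H \right)} = \frac{1}{4} + H$ ($v{\left(u,H \right)} = 1 \left(H + \frac{1}{4}\right) = 1 \left(\frac{1}{4} + H\right) = \frac{1}{4} + H$)
$\left(v{\left(k,17 \right)} + 25^{2}\right)^{2} = \left(\left(\frac{1}{4} + 17\right) + 25^{2}\right)^{2} = \left(\frac{69}{4} + 625\right)^{2} = \left(\frac{2569}{4}\right)^{2} = \frac{6599761}{16}$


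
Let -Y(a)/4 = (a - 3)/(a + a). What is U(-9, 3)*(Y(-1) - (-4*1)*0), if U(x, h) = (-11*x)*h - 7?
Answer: -2320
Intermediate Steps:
U(x, h) = -7 - 11*h*x (U(x, h) = -11*h*x - 7 = -7 - 11*h*x)
Y(a) = -2*(-3 + a)/a (Y(a) = -4*(a - 3)/(a + a) = -4*(-3 + a)/(2*a) = -4*(-3 + a)*1/(2*a) = -2*(-3 + a)/a)
U(-9, 3)*(Y(-1) - (-4*1)*0) = (-7 - 11*3*(-9))*((-2 + 6/(-1)) - (-4*1)*0) = (-7 + 297)*((-2 + 6*(-1)) - (-4)*0) = 290*((-2 - 6) - 1*0) = 290*(-8 + 0) = 290*(-8) = -2320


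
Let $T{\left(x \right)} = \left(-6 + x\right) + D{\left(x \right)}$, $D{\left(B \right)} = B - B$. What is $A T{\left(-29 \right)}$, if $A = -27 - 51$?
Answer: $2730$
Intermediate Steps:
$D{\left(B \right)} = 0$
$A = -78$
$T{\left(x \right)} = -6 + x$ ($T{\left(x \right)} = \left(-6 + x\right) + 0 = -6 + x$)
$A T{\left(-29 \right)} = - 78 \left(-6 - 29\right) = \left(-78\right) \left(-35\right) = 2730$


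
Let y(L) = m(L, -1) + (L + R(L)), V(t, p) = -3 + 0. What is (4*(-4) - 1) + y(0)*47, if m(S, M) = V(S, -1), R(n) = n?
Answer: -158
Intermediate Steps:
V(t, p) = -3
m(S, M) = -3
y(L) = -3 + 2*L (y(L) = -3 + (L + L) = -3 + 2*L)
(4*(-4) - 1) + y(0)*47 = (4*(-4) - 1) + (-3 + 2*0)*47 = (-16 - 1) + (-3 + 0)*47 = -17 - 3*47 = -17 - 141 = -158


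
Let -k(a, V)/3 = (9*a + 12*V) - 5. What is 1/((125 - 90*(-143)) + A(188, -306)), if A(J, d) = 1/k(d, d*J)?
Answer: 2079285/27020308576 ≈ 7.6953e-5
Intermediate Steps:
k(a, V) = 15 - 36*V - 27*a (k(a, V) = -3*((9*a + 12*V) - 5) = -3*(-5 + 9*a + 12*V) = 15 - 36*V - 27*a)
A(J, d) = 1/(15 - 27*d - 36*J*d) (A(J, d) = 1/(15 - 36*d*J - 27*d) = 1/(15 - 36*J*d - 27*d) = 1/(15 - 27*d - 36*J*d))
1/((125 - 90*(-143)) + A(188, -306)) = 1/((125 - 90*(-143)) - 1/(-15 + 27*(-306) + 36*188*(-306))) = 1/((125 + 12870) - 1/(-15 - 8262 - 2071008)) = 1/(12995 - 1/(-2079285)) = 1/(12995 - 1*(-1/2079285)) = 1/(12995 + 1/2079285) = 1/(27020308576/2079285) = 2079285/27020308576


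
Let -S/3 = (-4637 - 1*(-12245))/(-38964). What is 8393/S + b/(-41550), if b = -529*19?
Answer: 94361888921/6585675 ≈ 14328.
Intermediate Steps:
b = -10051
S = 1902/3247 (S = -3*(-4637 - 1*(-12245))/(-38964) = -3*(-4637 + 12245)*(-1)/38964 = -22824*(-1)/38964 = -3*(-634/3247) = 1902/3247 ≈ 0.58577)
8393/S + b/(-41550) = 8393/(1902/3247) - 10051/(-41550) = 8393*(3247/1902) - 10051*(-1/41550) = 27252071/1902 + 10051/41550 = 94361888921/6585675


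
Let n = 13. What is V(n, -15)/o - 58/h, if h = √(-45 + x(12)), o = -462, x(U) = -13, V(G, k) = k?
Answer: 5/154 + I*√58 ≈ 0.032468 + 7.6158*I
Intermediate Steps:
h = I*√58 (h = √(-45 - 13) = √(-58) = I*√58 ≈ 7.6158*I)
V(n, -15)/o - 58/h = -15/(-462) - 58*(-I*√58/58) = -15*(-1/462) - (-1)*I*√58 = 5/154 + I*√58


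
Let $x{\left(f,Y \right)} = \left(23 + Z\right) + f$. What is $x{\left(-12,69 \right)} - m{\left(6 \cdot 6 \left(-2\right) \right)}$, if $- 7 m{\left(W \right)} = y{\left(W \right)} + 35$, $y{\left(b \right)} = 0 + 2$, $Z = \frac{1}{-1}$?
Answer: $\frac{107}{7} \approx 15.286$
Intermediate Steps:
$Z = -1$
$y{\left(b \right)} = 2$
$x{\left(f,Y \right)} = 22 + f$ ($x{\left(f,Y \right)} = \left(23 - 1\right) + f = 22 + f$)
$m{\left(W \right)} = - \frac{37}{7}$ ($m{\left(W \right)} = - \frac{2 + 35}{7} = \left(- \frac{1}{7}\right) 37 = - \frac{37}{7}$)
$x{\left(-12,69 \right)} - m{\left(6 \cdot 6 \left(-2\right) \right)} = \left(22 - 12\right) - - \frac{37}{7} = 10 + \frac{37}{7} = \frac{107}{7}$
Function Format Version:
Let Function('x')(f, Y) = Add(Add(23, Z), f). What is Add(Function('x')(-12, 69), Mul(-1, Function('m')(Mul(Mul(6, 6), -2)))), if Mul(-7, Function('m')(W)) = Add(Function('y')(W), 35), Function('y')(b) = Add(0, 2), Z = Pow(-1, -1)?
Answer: Rational(107, 7) ≈ 15.286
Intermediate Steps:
Z = -1
Function('y')(b) = 2
Function('x')(f, Y) = Add(22, f) (Function('x')(f, Y) = Add(Add(23, -1), f) = Add(22, f))
Function('m')(W) = Rational(-37, 7) (Function('m')(W) = Mul(Rational(-1, 7), Add(2, 35)) = Mul(Rational(-1, 7), 37) = Rational(-37, 7))
Add(Function('x')(-12, 69), Mul(-1, Function('m')(Mul(Mul(6, 6), -2)))) = Add(Add(22, -12), Mul(-1, Rational(-37, 7))) = Add(10, Rational(37, 7)) = Rational(107, 7)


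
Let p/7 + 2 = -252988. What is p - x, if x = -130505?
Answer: -1640425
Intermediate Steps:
p = -1770930 (p = -14 + 7*(-252988) = -14 - 1770916 = -1770930)
p - x = -1770930 - 1*(-130505) = -1770930 + 130505 = -1640425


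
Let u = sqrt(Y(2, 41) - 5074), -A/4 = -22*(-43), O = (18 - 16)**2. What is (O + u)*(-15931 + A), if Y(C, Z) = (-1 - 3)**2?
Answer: -78860 - 59145*I*sqrt(562) ≈ -78860.0 - 1.4021e+6*I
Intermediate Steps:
Y(C, Z) = 16 (Y(C, Z) = (-4)**2 = 16)
O = 4 (O = 2**2 = 4)
A = -3784 (A = -(-88)*(-43) = -4*946 = -3784)
u = 3*I*sqrt(562) (u = sqrt(16 - 5074) = sqrt(-5058) = 3*I*sqrt(562) ≈ 71.12*I)
(O + u)*(-15931 + A) = (4 + 3*I*sqrt(562))*(-15931 - 3784) = (4 + 3*I*sqrt(562))*(-19715) = -78860 - 59145*I*sqrt(562)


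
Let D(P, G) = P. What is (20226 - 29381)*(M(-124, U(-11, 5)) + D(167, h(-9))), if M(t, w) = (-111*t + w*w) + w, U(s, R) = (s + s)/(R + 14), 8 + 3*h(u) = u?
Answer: -46041932335/361 ≈ -1.2754e+8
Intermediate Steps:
h(u) = -8/3 + u/3
U(s, R) = 2*s/(14 + R) (U(s, R) = (2*s)/(14 + R) = 2*s/(14 + R))
M(t, w) = w + w**2 - 111*t (M(t, w) = (-111*t + w**2) + w = (w**2 - 111*t) + w = w + w**2 - 111*t)
(20226 - 29381)*(M(-124, U(-11, 5)) + D(167, h(-9))) = (20226 - 29381)*((2*(-11)/(14 + 5) + (2*(-11)/(14 + 5))**2 - 111*(-124)) + 167) = -9155*((2*(-11)/19 + (2*(-11)/19)**2 + 13764) + 167) = -9155*((2*(-11)*(1/19) + (2*(-11)*(1/19))**2 + 13764) + 167) = -9155*((-22/19 + (-22/19)**2 + 13764) + 167) = -9155*((-22/19 + 484/361 + 13764) + 167) = -9155*(4968870/361 + 167) = -9155*5029157/361 = -46041932335/361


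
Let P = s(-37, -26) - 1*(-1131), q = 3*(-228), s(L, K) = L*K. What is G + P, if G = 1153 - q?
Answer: 3930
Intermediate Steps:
s(L, K) = K*L
q = -684
G = 1837 (G = 1153 - 1*(-684) = 1153 + 684 = 1837)
P = 2093 (P = -26*(-37) - 1*(-1131) = 962 + 1131 = 2093)
G + P = 1837 + 2093 = 3930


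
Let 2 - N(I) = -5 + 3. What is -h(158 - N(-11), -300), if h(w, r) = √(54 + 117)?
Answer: -3*√19 ≈ -13.077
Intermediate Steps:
N(I) = 4 (N(I) = 2 - (-5 + 3) = 2 - 1*(-2) = 2 + 2 = 4)
h(w, r) = 3*√19 (h(w, r) = √171 = 3*√19)
-h(158 - N(-11), -300) = -3*√19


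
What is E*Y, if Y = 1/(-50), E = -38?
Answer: 19/25 ≈ 0.76000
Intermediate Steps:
Y = -1/50 ≈ -0.020000
E*Y = -38*(-1/50) = 19/25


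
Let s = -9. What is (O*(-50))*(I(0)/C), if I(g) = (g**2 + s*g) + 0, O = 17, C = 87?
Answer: 0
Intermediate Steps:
I(g) = g**2 - 9*g (I(g) = (g**2 - 9*g) + 0 = g**2 - 9*g)
(O*(-50))*(I(0)/C) = (17*(-50))*((0*(-9 + 0))/87) = -850*0*(-9)/87 = -0/87 = -850*0 = 0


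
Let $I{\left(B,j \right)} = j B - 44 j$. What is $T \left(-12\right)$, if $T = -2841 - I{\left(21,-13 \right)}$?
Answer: $37680$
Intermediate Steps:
$I{\left(B,j \right)} = - 44 j + B j$ ($I{\left(B,j \right)} = B j - 44 j = - 44 j + B j$)
$T = -3140$ ($T = -2841 - - 13 \left(-44 + 21\right) = -2841 - \left(-13\right) \left(-23\right) = -2841 - 299 = -3140$)
$T \left(-12\right) = \left(-3140\right) \left(-12\right) = 37680$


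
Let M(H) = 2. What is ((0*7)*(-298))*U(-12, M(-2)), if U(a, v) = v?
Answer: 0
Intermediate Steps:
((0*7)*(-298))*U(-12, M(-2)) = ((0*7)*(-298))*2 = (0*(-298))*2 = 0*2 = 0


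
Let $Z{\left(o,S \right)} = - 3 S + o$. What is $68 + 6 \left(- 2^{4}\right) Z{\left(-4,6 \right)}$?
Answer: $2180$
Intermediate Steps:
$Z{\left(o,S \right)} = o - 3 S$
$68 + 6 \left(- 2^{4}\right) Z{\left(-4,6 \right)} = 68 + 6 \left(- 2^{4}\right) \left(-4 - 18\right) = 68 + 6 \left(\left(-1\right) 16\right) \left(-4 - 18\right) = 68 + 6 \left(-16\right) \left(-22\right) = 68 - -2112 = 68 + 2112 = 2180$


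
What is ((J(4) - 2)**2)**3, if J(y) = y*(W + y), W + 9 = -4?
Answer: 3010936384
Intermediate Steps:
W = -13 (W = -9 - 4 = -13)
J(y) = y*(-13 + y)
((J(4) - 2)**2)**3 = ((4*(-13 + 4) - 2)**2)**3 = ((4*(-9) - 2)**2)**3 = ((-36 - 2)**2)**3 = ((-38)**2)**3 = 1444**3 = 3010936384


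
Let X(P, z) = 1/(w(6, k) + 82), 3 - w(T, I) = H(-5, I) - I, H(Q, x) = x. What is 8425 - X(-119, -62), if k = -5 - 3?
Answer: 716124/85 ≈ 8425.0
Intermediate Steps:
k = -8
w(T, I) = 3 (w(T, I) = 3 - (I - I) = 3 - 1*0 = 3 + 0 = 3)
X(P, z) = 1/85 (X(P, z) = 1/(3 + 82) = 1/85)
8425 - X(-119, -62) = 8425 - 1*1/85 = 8425 - 1/85 = 716124/85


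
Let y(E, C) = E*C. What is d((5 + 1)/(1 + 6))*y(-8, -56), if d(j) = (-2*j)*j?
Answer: -4608/7 ≈ -658.29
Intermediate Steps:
y(E, C) = C*E
d(j) = -2*j**2
d((5 + 1)/(1 + 6))*y(-8, -56) = (-2*(5 + 1)**2/(1 + 6)**2)*(-56*(-8)) = -2*(6/7)**2*448 = -2*36/49*448 = -72/49*448 = -4608/7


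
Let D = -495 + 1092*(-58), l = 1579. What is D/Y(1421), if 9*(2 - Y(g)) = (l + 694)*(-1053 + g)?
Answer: 574479/836446 ≈ 0.68681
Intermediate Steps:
Y(g) = 265943 - 2273*g/9 (Y(g) = 2 - (1579 + 694)*(-1053 + g)/9 = 2 - 2273*(-1053 + g)/9 = 2 - (-2393469 + 2273*g)/9 = 2 + (265941 - 2273*g/9) = 265943 - 2273*g/9)
D = -63831 (D = -495 - 63336 = -63831)
D/Y(1421) = -63831/(265943 - 2273/9*1421) = -63831/(265943 - 3229933/9) = -63831/(-836446/9) = -63831*(-9/836446) = 574479/836446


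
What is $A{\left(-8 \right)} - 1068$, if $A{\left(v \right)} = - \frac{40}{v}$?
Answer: $-1063$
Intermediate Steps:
$A{\left(-8 \right)} - 1068 = - \frac{40}{-8} - 1068 = \left(-40\right) \left(- \frac{1}{8}\right) - 1068 = 5 - 1068 = -1063$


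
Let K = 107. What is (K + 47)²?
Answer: 23716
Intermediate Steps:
(K + 47)² = (107 + 47)² = 154² = 23716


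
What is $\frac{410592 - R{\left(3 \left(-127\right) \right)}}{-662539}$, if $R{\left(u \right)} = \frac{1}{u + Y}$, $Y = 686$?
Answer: $- \frac{125230559}{202074395} \approx -0.61973$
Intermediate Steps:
$R{\left(u \right)} = \frac{1}{686 + u}$ ($R{\left(u \right)} = \frac{1}{u + 686} = \frac{1}{686 + u}$)
$\frac{410592 - R{\left(3 \left(-127\right) \right)}}{-662539} = \frac{410592 - \frac{1}{686 + 3 \left(-127\right)}}{-662539} = \left(410592 - \frac{1}{686 - 381}\right) \left(- \frac{1}{662539}\right) = \left(410592 - \frac{1}{305}\right) \left(- \frac{1}{662539}\right) = \frac{125230559}{305} \left(- \frac{1}{662539}\right) = - \frac{125230559}{202074395}$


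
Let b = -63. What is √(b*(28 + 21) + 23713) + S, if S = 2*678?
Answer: 1356 + √20626 ≈ 1499.6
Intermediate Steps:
S = 1356
√(b*(28 + 21) + 23713) + S = √(-63*(28 + 21) + 23713) + 1356 = √(-63*49 + 23713) + 1356 = √(-3087 + 23713) + 1356 = √20626 + 1356 = 1356 + √20626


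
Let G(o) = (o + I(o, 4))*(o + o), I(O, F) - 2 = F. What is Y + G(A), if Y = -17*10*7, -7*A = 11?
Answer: -58992/49 ≈ -1203.9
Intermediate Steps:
A = -11/7 (A = -1/7*11 = -11/7 ≈ -1.5714)
Y = -1190 (Y = -170*7 = -1190)
I(O, F) = 2 + F
G(o) = 2*o*(6 + o) (G(o) = (o + (2 + 4))*(o + o) = (o + 6)*(2*o) = (6 + o)*(2*o) = 2*o*(6 + o))
Y + G(A) = -1190 + 2*(-11/7)*(6 - 11/7) = -1190 + 2*(-11/7)*(31/7) = -1190 - 682/49 = -58992/49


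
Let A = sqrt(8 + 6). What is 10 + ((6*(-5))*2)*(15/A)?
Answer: 10 - 450*sqrt(14)/7 ≈ -230.54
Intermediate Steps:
A = sqrt(14) ≈ 3.7417
10 + ((6*(-5))*2)*(15/A) = 10 + ((6*(-5))*2)*(15/(sqrt(14))) = 10 + (-30*2)*(15*(sqrt(14)/14)) = 10 - 450*sqrt(14)/7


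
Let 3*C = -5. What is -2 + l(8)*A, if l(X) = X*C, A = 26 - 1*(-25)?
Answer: -682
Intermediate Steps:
C = -5/3 (C = (⅓)*(-5) = -5/3 ≈ -1.6667)
A = 51 (A = 26 + 25 = 51)
l(X) = -5*X/3 (l(X) = X*(-5/3) = -5*X/3)
-2 + l(8)*A = -2 - 5/3*8*51 = -2 - 40/3*51 = -2 - 680 = -682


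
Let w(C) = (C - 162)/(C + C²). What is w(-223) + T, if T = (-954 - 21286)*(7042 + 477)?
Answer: -8278520055745/49506 ≈ -1.6722e+8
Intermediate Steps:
w(C) = (-162 + C)/(C + C²)
T = -167222560 (T = -22240*7519 = -167222560)
w(-223) + T = (-162 - 223)/((-223)*(1 - 223)) - 167222560 = -1/223*(-385)/(-222) - 167222560 = -1/223*(-1/222)*(-385) - 167222560 = -385/49506 - 167222560 = -8278520055745/49506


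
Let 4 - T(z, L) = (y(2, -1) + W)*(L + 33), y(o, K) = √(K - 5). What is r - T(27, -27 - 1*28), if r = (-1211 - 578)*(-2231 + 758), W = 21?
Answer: 2634731 - 22*I*√6 ≈ 2.6347e+6 - 53.889*I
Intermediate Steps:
y(o, K) = √(-5 + K)
r = 2635197 (r = -1789*(-1473) = 2635197)
T(z, L) = 4 - (21 + I*√6)*(33 + L) (T(z, L) = 4 - (√(-5 - 1) + 21)*(L + 33) = 4 - (√(-6) + 21)*(33 + L) = 4 - (I*√6 + 21)*(33 + L) = 4 - (21 + I*√6)*(33 + L))
r - T(27, -27 - 1*28) = 2635197 - (-689 - 21*(-27 - 1*28) - 33*I*√6 - I*(-27 - 1*28)*√6) = 2635197 - (-689 - 21*(-27 - 28) - 33*I*√6 - I*(-27 - 28)*√6) = 2635197 - (-689 - 21*(-55) - 33*I*√6 - 1*I*(-55)*√6) = 2635197 - (-689 + 1155 - 33*I*√6 + 55*I*√6) = 2635197 - (466 + 22*I*√6) = 2635197 + (-466 - 22*I*√6) = 2634731 - 22*I*√6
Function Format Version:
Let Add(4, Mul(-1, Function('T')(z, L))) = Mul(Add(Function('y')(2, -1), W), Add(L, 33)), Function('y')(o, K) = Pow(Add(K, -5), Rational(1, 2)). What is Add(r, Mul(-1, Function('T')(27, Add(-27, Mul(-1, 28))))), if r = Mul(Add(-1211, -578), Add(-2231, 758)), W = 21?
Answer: Add(2634731, Mul(-22, I, Pow(6, Rational(1, 2)))) ≈ Add(2.6347e+6, Mul(-53.889, I))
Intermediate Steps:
Function('y')(o, K) = Pow(Add(-5, K), Rational(1, 2))
r = 2635197 (r = Mul(-1789, -1473) = 2635197)
Function('T')(z, L) = Add(4, Mul(-1, Add(21, Mul(I, Pow(6, Rational(1, 2)))), Add(33, L))) (Function('T')(z, L) = Add(4, Mul(-1, Mul(Add(Pow(Add(-5, -1), Rational(1, 2)), 21), Add(L, 33)))) = Add(4, Mul(-1, Mul(Add(Pow(-6, Rational(1, 2)), 21), Add(33, L)))) = Add(4, Mul(-1, Mul(Add(Mul(I, Pow(6, Rational(1, 2))), 21), Add(33, L)))) = Add(4, Mul(-1, Mul(Add(21, Mul(I, Pow(6, Rational(1, 2)))), Add(33, L)))) = Add(4, Mul(-1, Add(21, Mul(I, Pow(6, Rational(1, 2)))), Add(33, L))))
Add(r, Mul(-1, Function('T')(27, Add(-27, Mul(-1, 28))))) = Add(2635197, Mul(-1, Add(-689, Mul(-21, Add(-27, Mul(-1, 28))), Mul(-33, I, Pow(6, Rational(1, 2))), Mul(-1, I, Add(-27, Mul(-1, 28)), Pow(6, Rational(1, 2)))))) = Add(2635197, Mul(-1, Add(-689, Mul(-21, Add(-27, -28)), Mul(-33, I, Pow(6, Rational(1, 2))), Mul(-1, I, Add(-27, -28), Pow(6, Rational(1, 2)))))) = Add(2635197, Mul(-1, Add(-689, Mul(-21, -55), Mul(-33, I, Pow(6, Rational(1, 2))), Mul(-1, I, -55, Pow(6, Rational(1, 2)))))) = Add(2635197, Mul(-1, Add(-689, 1155, Mul(-33, I, Pow(6, Rational(1, 2))), Mul(55, I, Pow(6, Rational(1, 2)))))) = Add(2635197, Mul(-1, Add(466, Mul(22, I, Pow(6, Rational(1, 2)))))) = Add(2635197, Add(-466, Mul(-22, I, Pow(6, Rational(1, 2))))) = Add(2634731, Mul(-22, I, Pow(6, Rational(1, 2))))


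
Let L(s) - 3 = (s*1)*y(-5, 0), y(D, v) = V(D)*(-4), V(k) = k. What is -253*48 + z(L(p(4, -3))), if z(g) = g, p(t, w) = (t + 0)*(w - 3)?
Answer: -12621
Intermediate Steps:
y(D, v) = -4*D (y(D, v) = D*(-4) = -4*D)
p(t, w) = t*(-3 + w)
L(s) = 3 + 20*s (L(s) = 3 + (s*1)*(-4*(-5)) = 3 + s*20 = 3 + 20*s)
-253*48 + z(L(p(4, -3))) = -253*48 + (3 + 20*(4*(-3 - 3))) = -12144 + (3 + 20*(4*(-6))) = -12144 + (3 + 20*(-24)) = -12144 + (3 - 480) = -12144 - 477 = -12621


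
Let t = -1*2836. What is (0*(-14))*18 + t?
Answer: -2836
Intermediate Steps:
t = -2836
(0*(-14))*18 + t = (0*(-14))*18 - 2836 = 0*18 - 2836 = 0 - 2836 = -2836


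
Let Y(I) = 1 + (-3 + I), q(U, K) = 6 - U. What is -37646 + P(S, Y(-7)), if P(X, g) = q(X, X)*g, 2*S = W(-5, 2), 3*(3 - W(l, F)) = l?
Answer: -37679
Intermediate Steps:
W(l, F) = 3 - l/3
S = 7/3 (S = (3 - ⅓*(-5))/2 = (3 + 5/3)/2 = (½)*(14/3) = 7/3 ≈ 2.3333)
Y(I) = -2 + I
P(X, g) = g*(6 - X) (P(X, g) = (6 - X)*g = g*(6 - X))
-37646 + P(S, Y(-7)) = -37646 + (-2 - 7)*(6 - 1*7/3) = -37646 - 9*(6 - 7/3) = -37646 - 9*11/3 = -37646 - 33 = -37679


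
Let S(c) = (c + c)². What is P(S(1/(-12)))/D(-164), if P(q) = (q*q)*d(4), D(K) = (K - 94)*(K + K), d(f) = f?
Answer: 1/27418176 ≈ 3.6472e-8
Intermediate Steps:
D(K) = 2*K*(-94 + K) (D(K) = (-94 + K)*(2*K) = 2*K*(-94 + K))
S(c) = 4*c² (S(c) = (2*c)² = 4*c²)
P(q) = 4*q² (P(q) = (q*q)*4 = q²*4 = 4*q²)
P(S(1/(-12)))/D(-164) = (4*(4*(1/(-12))²)²)/((2*(-164)*(-94 - 164))) = (4*(4*(-1/12)²)²)/((2*(-164)*(-258))) = (4*(4*(1/144))²)/84624 = (4*(1/36)²)*(1/84624) = (4*(1/1296))*(1/84624) = (1/324)*(1/84624) = 1/27418176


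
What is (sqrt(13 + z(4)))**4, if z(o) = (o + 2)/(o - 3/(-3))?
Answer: 5041/25 ≈ 201.64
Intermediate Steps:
z(o) = (2 + o)/(1 + o) (z(o) = (2 + o)/(o - 3*(-1/3)) = (2 + o)/(o + 1) = (2 + o)/(1 + o))
(sqrt(13 + z(4)))**4 = (sqrt(13 + (2 + 4)/(1 + 4)))**4 = (sqrt(13 + 6/5))**4 = (sqrt(71/5))**4 = (sqrt(355)/5)**4 = 5041/25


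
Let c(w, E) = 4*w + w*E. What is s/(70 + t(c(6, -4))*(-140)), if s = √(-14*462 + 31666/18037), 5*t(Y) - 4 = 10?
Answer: -5*I*√84147402842/5807914 ≈ -0.24973*I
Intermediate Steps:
c(w, E) = 4*w + E*w
t(Y) = 14/5 (t(Y) = ⅘ + (⅕)*10 = ⅘ + 2 = 14/5)
s = 5*I*√84147402842/18037 (s = √(-6468 + 31666*(1/18037)) = √(-6468 + 31666/18037) = √(-116631650/18037) = 5*I*√84147402842/18037 ≈ 80.413*I)
s/(70 + t(c(6, -4))*(-140)) = (5*I*√84147402842/18037)/(70 + (14/5)*(-140)) = (5*I*√84147402842/18037)/(70 - 392) = (5*I*√84147402842/18037)/(-322) = (5*I*√84147402842/18037)*(-1/322) = -5*I*√84147402842/5807914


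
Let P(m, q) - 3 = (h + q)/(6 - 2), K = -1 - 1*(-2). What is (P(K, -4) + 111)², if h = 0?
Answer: 12769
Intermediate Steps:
K = 1 (K = -1 + 2 = 1)
P(m, q) = 3 + q/4 (P(m, q) = 3 + (0 + q)/(6 - 2) = 3 + q/4)
(P(K, -4) + 111)² = ((3 + (¼)*(-4)) + 111)² = ((3 - 1) + 111)² = (2 + 111)² = 113² = 12769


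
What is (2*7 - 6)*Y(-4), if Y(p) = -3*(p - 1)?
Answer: 120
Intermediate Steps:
Y(p) = 3 - 3*p (Y(p) = -3*(-1 + p) = 3 - 3*p)
(2*7 - 6)*Y(-4) = (2*7 - 6)*(3 - 3*(-4)) = (14 - 6)*(3 + 12) = 8*15 = 120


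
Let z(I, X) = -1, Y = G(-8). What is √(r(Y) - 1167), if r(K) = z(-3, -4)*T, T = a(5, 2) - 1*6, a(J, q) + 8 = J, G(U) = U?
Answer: I*√1158 ≈ 34.029*I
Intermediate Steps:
Y = -8
a(J, q) = -8 + J
T = -9 (T = (-8 + 5) - 1*6 = -3 - 6 = -9)
r(K) = 9 (r(K) = -1*(-9) = 9)
√(r(Y) - 1167) = √(9 - 1167) = √(-1158) = I*√1158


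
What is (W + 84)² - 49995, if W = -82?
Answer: -49991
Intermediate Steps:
(W + 84)² - 49995 = (-82 + 84)² - 49995 = 2² - 49995 = 4 - 49995 = -49991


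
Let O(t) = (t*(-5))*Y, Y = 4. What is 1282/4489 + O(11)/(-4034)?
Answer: 3079584/9054313 ≈ 0.34012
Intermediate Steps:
O(t) = -20*t (O(t) = (t*(-5))*4 = -5*t*4 = -20*t)
1282/4489 + O(11)/(-4034) = 1282/4489 - 20*11/(-4034) = 1282*(1/4489) - 220*(-1/4034) = 1282/4489 + 110/2017 = 3079584/9054313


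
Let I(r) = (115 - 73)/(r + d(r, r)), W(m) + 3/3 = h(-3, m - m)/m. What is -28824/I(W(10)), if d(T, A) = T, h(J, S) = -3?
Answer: 62452/35 ≈ 1784.3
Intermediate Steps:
W(m) = -1 - 3/m
I(r) = 21/r (I(r) = (115 - 73)/(r + r) = 42/((2*r)) = 42*(1/(2*r)) = 21/r)
-28824/I(W(10)) = -28824/(21/(((-3 - 1*10)/10))) = -28824/(21/(((-3 - 10)/10))) = -28824/(21/(((⅒)*(-13)))) = -28824/(21/(-13/10)) = -28824/(21*(-10/13)) = -28824/(-210/13) = -28824*(-13/210) = 62452/35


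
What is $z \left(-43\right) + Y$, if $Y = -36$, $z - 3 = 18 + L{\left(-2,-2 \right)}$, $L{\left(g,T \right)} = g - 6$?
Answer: $-595$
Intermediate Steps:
$L{\left(g,T \right)} = -6 + g$ ($L{\left(g,T \right)} = g - 6 = -6 + g$)
$z = 13$ ($z = 3 + \left(18 - 8\right) = 3 + 10 = 13$)
$z \left(-43\right) + Y = 13 \left(-43\right) - 36 = -559 - 36 = -595$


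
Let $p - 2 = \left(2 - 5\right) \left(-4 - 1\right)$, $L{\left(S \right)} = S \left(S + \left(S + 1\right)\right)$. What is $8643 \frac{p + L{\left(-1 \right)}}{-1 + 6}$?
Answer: $\frac{155574}{5} \approx 31115.0$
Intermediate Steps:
$L{\left(S \right)} = S \left(1 + 2 S\right)$ ($L{\left(S \right)} = S \left(S + \left(1 + S\right)\right) = S \left(1 + 2 S\right)$)
$p = 17$ ($p = 2 + \left(2 - 5\right) \left(-4 - 1\right) = 2 - -15 = 2 + 15 = 17$)
$8643 \frac{p + L{\left(-1 \right)}}{-1 + 6} = 8643 \frac{17 - \left(1 + 2 \left(-1\right)\right)}{-1 + 6} = 8643 \frac{17 - \left(1 - 2\right)}{5} = 8643 \left(17 - -1\right) \frac{1}{5} = 8643 \left(17 + 1\right) \frac{1}{5} = 8643 \cdot 18 \cdot \frac{1}{5} = 8643 \cdot \frac{18}{5} = \frac{155574}{5}$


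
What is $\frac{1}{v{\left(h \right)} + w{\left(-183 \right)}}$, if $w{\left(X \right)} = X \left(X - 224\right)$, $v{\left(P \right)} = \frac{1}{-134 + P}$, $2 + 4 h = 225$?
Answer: $\frac{313}{23312549} \approx 1.3426 \cdot 10^{-5}$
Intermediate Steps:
$h = \frac{223}{4}$ ($h = - \frac{1}{2} + \frac{1}{4} \cdot 225 = - \frac{1}{2} + \frac{225}{4} = \frac{223}{4} \approx 55.75$)
$w{\left(X \right)} = X \left(-224 + X\right)$
$\frac{1}{v{\left(h \right)} + w{\left(-183 \right)}} = \frac{1}{\frac{1}{-134 + \frac{223}{4}} - 183 \left(-224 - 183\right)} = \frac{1}{\frac{1}{- \frac{313}{4}} - -74481} = \frac{1}{- \frac{4}{313} + 74481} = \frac{1}{\frac{23312549}{313}} = \frac{313}{23312549}$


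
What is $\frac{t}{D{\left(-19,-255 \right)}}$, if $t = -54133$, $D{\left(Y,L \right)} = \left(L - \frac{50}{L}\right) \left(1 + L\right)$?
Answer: $- \frac{2760783}{3300730} \approx -0.83642$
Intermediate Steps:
$D{\left(Y,L \right)} = \left(1 + L\right) \left(L - \frac{50}{L}\right)$
$\frac{t}{D{\left(-19,-255 \right)}} = - \frac{54133}{-50 - 255 + \left(-255\right)^{2} - \frac{50}{-255}} = - \frac{54133}{-50 - 255 + 65025 - - \frac{10}{51}} = - \frac{54133}{-50 - 255 + 65025 + \frac{10}{51}} = - \frac{54133}{\frac{3300730}{51}} = \left(-54133\right) \frac{51}{3300730} = - \frac{2760783}{3300730}$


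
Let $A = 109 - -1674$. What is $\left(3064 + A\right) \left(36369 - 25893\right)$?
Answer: $50777172$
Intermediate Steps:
$A = 1783$ ($A = 109 + 1674 = 1783$)
$\left(3064 + A\right) \left(36369 - 25893\right) = \left(3064 + 1783\right) \left(36369 - 25893\right) = 4847 \cdot 10476 = 50777172$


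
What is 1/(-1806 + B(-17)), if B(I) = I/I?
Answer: -1/1805 ≈ -0.00055402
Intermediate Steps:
B(I) = 1
1/(-1806 + B(-17)) = 1/(-1806 + 1) = 1/(-1805) = -1/1805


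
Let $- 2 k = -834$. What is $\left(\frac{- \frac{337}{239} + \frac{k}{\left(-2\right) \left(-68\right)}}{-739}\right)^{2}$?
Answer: $\frac{2897776561}{576982306447936} \approx 5.0223 \cdot 10^{-6}$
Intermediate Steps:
$k = 417$ ($k = \left(- \frac{1}{2}\right) \left(-834\right) = 417$)
$\left(\frac{- \frac{337}{239} + \frac{k}{\left(-2\right) \left(-68\right)}}{-739}\right)^{2} = \left(\frac{- \frac{337}{239} + \frac{417}{\left(-2\right) \left(-68\right)}}{-739}\right)^{2} = \left(\left(\left(-337\right) \frac{1}{239} + \frac{417}{136}\right) \left(- \frac{1}{739}\right)\right)^{2} = \left(\left(- \frac{337}{239} + 417 \cdot \frac{1}{136}\right) \left(- \frac{1}{739}\right)\right)^{2} = \left(\left(- \frac{337}{239} + \frac{417}{136}\right) \left(- \frac{1}{739}\right)\right)^{2} = \left(\frac{53831}{32504} \left(- \frac{1}{739}\right)\right)^{2} = \left(- \frac{53831}{24020456}\right)^{2} = \frac{2897776561}{576982306447936}$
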